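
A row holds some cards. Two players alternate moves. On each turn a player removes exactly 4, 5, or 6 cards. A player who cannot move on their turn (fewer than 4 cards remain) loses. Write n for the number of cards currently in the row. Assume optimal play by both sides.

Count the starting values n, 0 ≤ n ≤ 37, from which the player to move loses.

16

Positions with no move are L. A position that does have a move is losing for the player to move precisely when every available move leads to a winning position for the opponent. Fill in the labels:
n=0: no move → L
n=1: no move → L
n=2: no move → L
n=3: no move → L
n=4: can move to 0, which is L ⇒ W
n=5: can move to 1, which is L ⇒ W
n=6: can move to 2, which is L ⇒ W
n=7: can move to 3, which is L ⇒ W
n=8: can move to 3, which is L ⇒ W
n=9: can move to 3, which is L ⇒ W
n=10: moves to 6(W), 5(W), 4(W); every one is W ⇒ L
n=11: moves to 7(W), 6(W), 5(W); every one is W ⇒ L
n=12: moves to 8(W), 7(W), 6(W); every one is W ⇒ L
n=13: moves to 9(W), 8(W), 7(W); every one is W ⇒ L
n=14: can move to 10, which is L ⇒ W
n=15: can move to 11, which is L ⇒ W
n=16: can move to 12, which is L ⇒ W
n=17: can move to 13, which is L ⇒ W
n=18: can move to 13, which is L ⇒ W
n=19: can move to 13, which is L ⇒ W
n=20: moves to 16(W), 15(W), 14(W); every one is W ⇒ L
n=21: moves to 17(W), 16(W), 15(W); every one is W ⇒ L
n=22: moves to 18(W), 17(W), 16(W); every one is W ⇒ L
n=23: moves to 19(W), 18(W), 17(W); every one is W ⇒ L
n=24: can move to 20, which is L ⇒ W
n=25: can move to 21, which is L ⇒ W
n=26: can move to 22, which is L ⇒ W
n=27: can move to 23, which is L ⇒ W
n=28: can move to 23, which is L ⇒ W
n=29: can move to 23, which is L ⇒ W
n=30: moves to 26(W), 25(W), 24(W); every one is W ⇒ L
n=31: moves to 27(W), 26(W), 25(W); every one is W ⇒ L
n=32: moves to 28(W), 27(W), 26(W); every one is W ⇒ L
n=33: moves to 29(W), 28(W), 27(W); every one is W ⇒ L
n=34: can move to 30, which is L ⇒ W
n=35: can move to 31, which is L ⇒ W
n=36: can move to 32, which is L ⇒ W
n=37: can move to 33, which is L ⇒ W
L entries with 0 ≤ n ≤ 37: n = 0, 1, 2, 3, 10, 11, 12, 13, 20, 21, 22, 23, 30, 31, 32, 33; that makes 16.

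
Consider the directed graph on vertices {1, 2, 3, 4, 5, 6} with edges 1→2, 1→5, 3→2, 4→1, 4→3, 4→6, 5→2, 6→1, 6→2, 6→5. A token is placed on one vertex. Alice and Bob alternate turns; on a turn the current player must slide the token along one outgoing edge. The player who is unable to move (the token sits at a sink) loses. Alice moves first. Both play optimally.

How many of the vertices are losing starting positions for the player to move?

2

Label each position W (a win for the player to move) or L (a loss). A position with no legal move is L; any other position is W exactly when some move reaches an L, and L when every move reaches a W.
Every edge goes from a vertex to one that appears earlier in the order 2, 5, 1, 6, 3, 4, so processing vertices in that order labels each vertex after all of its successors.
2: no outgoing edge → L
5: →2(L), so W
1: →2(L), so W
6: →2(L), so W
3: →2(L), so W
4: →3(W), 6(W), 1(W) — all W, so L
The L vertices are 2, 4; that is 2 in all.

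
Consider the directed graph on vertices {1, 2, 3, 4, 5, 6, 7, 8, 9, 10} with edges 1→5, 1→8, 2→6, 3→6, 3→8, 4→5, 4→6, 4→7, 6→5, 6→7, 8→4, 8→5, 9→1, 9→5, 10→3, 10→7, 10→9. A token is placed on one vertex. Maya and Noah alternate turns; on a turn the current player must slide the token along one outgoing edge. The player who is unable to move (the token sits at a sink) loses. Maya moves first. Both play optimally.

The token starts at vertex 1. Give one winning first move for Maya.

Build the W/L table. Terminal = L. A non-terminal position is W if it has a move to some L; otherwise it is L.
Every edge goes from a vertex to one that appears earlier in the order 7, 5, 6, 4, 8, 1, 2, 3, 9, 10, so processing vertices in that order labels each vertex after all of its successors.
7: no outgoing edge → L
5: no outgoing edge → L
6: can move to 5, which is L ⇒ W
4: can move to 5, which is L ⇒ W
8: can move to 5, which is L ⇒ W
1: can move to 5, which is L ⇒ W
2: the only move is to 6(W), a W ⇒ L
3: moves to 8(W), 6(W); every one is W ⇒ L
9: can move to 5, which is L ⇒ W
10: can move to 3, which is L ⇒ W
From 1, the L positions reachable in one move are: 5.

Move to 5.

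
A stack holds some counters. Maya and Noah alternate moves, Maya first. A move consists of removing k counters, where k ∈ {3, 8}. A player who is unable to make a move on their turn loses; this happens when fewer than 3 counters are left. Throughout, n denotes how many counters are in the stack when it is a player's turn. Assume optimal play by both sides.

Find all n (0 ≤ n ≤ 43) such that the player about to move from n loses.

Use the standard recursion: the mover loses at a terminal position; elsewhere, the mover wins exactly when some move hands the opponent an L position.
n=0: no move → L
n=1: no move → L
n=2: no move → L
n=3: →0(L), so W
n=4: →1(L), so W
n=5: →2(L), so W
n=6: →3(W) only, which is W, so L
n=7: →4(W) only, which is W, so L
n=8: →0(L), so W
n=9: →6(L), so W
n=10: →7(L), so W
n=11: →8(W), 3(W) — all W, so L
n=12: →9(W), 4(W) — all W, so L
n=13: →10(W), 5(W) — all W, so L
n=14: →11(L), so W
n=15: →12(L), so W
n=16: →13(L), so W
n=17: →14(W), 9(W) — all W, so L
n=18: →15(W), 10(W) — all W, so L
n=19: →11(L), so W
n=20: →17(L), so W
n=21: →18(L), so W
n=22: →19(W), 14(W) — all W, so L
n=23: →20(W), 15(W) — all W, so L
n=24: →21(W), 16(W) — all W, so L
n=25: →22(L), so W
n=26: →23(L), so W
n=27: →24(L), so W
n=28: →25(W), 20(W) — all W, so L
n=29: →26(W), 21(W) — all W, so L
n=30: →22(L), so W
n=31: →28(L), so W
n=32: →29(L), so W
n=33: →30(W), 25(W) — all W, so L
n=34: →31(W), 26(W) — all W, so L
n=35: →32(W), 27(W) — all W, so L
n=36: →33(L), so W
n=37: →34(L), so W
n=38: →35(L), so W
n=39: →36(W), 31(W) — all W, so L
n=40: →37(W), 32(W) — all W, so L
n=41: →33(L), so W
n=42: →39(L), so W
n=43: →40(L), so W
Reading off the rows marked L gives the requested list; there are 20 such values of n.

0, 1, 2, 6, 7, 11, 12, 13, 17, 18, 22, 23, 24, 28, 29, 33, 34, 35, 39, 40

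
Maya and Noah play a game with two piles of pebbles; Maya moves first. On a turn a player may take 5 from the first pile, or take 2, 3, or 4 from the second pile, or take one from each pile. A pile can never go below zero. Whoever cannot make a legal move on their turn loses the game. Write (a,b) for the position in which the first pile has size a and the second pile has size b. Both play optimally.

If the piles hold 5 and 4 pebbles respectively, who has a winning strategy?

Label each position W (a win for the player to move) or L (a loss). A position with no legal move is L; any other position is W exactly when some move reaches an L, and L when every move reaches a W.
No move ever increases a pile, so every position that can arise here has a ≤ 5 and b ≤ 4; it is enough to label the cells with 0 ≤ a ≤ 5 and 0 ≤ b ≤ 4.
Every move lowers a or b (never raises either), so fill the grid row by row in increasing a, and left to right within a row: each cell's successors are then already labelled.
      b=0  b=1  b=2  b=3  b=4
a=0:    L    L    W    W    W
a=1:    L    W    W    W    W
a=2:    L    W    W    W    W
a=3:    L    W    W    W    W
a=4:    L    W    W    W    W
a=5:    W    W    L    L    W
Cells with no legal move (terminal, hence L): (0,0), (0,1), (1,0), (2,0), (3,0), (4,0).
The remaining L cells, each justified by listing all of its moves:
(5,2): only reaches (0,2)(W), (5,0)(W), (4,1)(W), all W → L
(5,3): only reaches (0,3)(W), (5,1)(W), (5,0)(W), (4,2)(W), all W → L
Every other cell has at least one move into one of the L cells above, so it is W.
The starting position (5,4) is W: Maya should move to (5,2), handing over an L position.

Maya wins.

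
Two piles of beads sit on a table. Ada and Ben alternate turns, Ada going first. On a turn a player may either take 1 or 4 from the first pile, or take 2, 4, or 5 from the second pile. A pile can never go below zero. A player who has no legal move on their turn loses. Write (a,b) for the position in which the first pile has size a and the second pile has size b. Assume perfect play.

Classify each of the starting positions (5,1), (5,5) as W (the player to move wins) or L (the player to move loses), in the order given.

(5,1): L, (5,5): W

Compute win/loss labels from the base case upward. A position with no move is L. Any other position is W if it can reach an L in one move, else L.
No move ever increases a pile, so every position that can arise here has a ≤ 5 and b ≤ 5; it is enough to label the cells with 0 ≤ a ≤ 5 and 0 ≤ b ≤ 5.
Every move lowers a or b (never raises either), so fill the grid row by row in increasing a, and left to right within a row: each cell's successors are then already labelled.
      b=0  b=1  b=2  b=3  b=4  b=5
a=0:    L    L    W    W    W    W
a=1:    W    W    L    L    W    W
a=2:    L    L    W    W    W    W
a=3:    W    W    L    L    W    W
a=4:    W    W    W    W    L    L
a=5:    L    L    W    W    W    W
Cells with no legal move (terminal, hence L): (0,0), (0,1).
The remaining L cells, each justified by listing all of its moves:
(1,2): L (options (0,2)(W), (1,0)(W) are all W)
(1,3): L (options (0,3)(W), (1,1)(W) are all W)
(2,0): L (sole option (1,0)(W) is W)
(2,1): L (sole option (1,1)(W) is W)
(3,2): L (options (2,2)(W), (3,0)(W) are all W)
(3,3): L (options (2,3)(W), (3,1)(W) are all W)
(4,4): L (options (3,4)(W), (0,4)(W), (4,2)(W), (4,0)(W) are all W)
(4,5): L (options (3,5)(W), (0,5)(W), (4,3)(W), (4,1)(W), (4,0)(W) are all W)
(5,0): L (options (4,0)(W), (1,0)(W) are all W)
(5,1): L (options (4,1)(W), (1,1)(W) are all W)
Every other cell has at least one move into one of the L cells above, so it is W.
(5,1): one of the L cells justified above, so L
(5,5): the move to (4,5) reaches an L cell, so W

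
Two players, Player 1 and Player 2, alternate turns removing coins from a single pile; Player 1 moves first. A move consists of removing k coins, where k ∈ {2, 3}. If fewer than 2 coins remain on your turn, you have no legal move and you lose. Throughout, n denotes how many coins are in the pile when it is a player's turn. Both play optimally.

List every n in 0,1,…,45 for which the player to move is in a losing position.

Label each position W (a win for the player to move) or L (a loss). A position with no legal move is L; any other position is W exactly when some move reaches an L, and L when every move reaches a W.
n=0: no move → L
n=1: no move → L
n=2: reaches L-position 0 → W
n=3: reaches L-position 1 → W
n=4: reaches L-position 1 → W
n=5: only reaches 3(W), 2(W), all W → L
n=6: only reaches 4(W), 3(W), all W → L
n=7: reaches L-position 5 → W
n=8: reaches L-position 6 → W
n=9: reaches L-position 6 → W
n=10: only reaches 8(W), 7(W), all W → L
n=11: only reaches 9(W), 8(W), all W → L
n=12: reaches L-position 10 → W
n=13: reaches L-position 11 → W
n=14: reaches L-position 11 → W
n=15: only reaches 13(W), 12(W), all W → L
n=16: only reaches 14(W), 13(W), all W → L
n=17: reaches L-position 15 → W
n=18: reaches L-position 16 → W
n=19: reaches L-position 16 → W
n=20: only reaches 18(W), 17(W), all W → L
n=21: only reaches 19(W), 18(W), all W → L
n=22: reaches L-position 20 → W
n=23: reaches L-position 21 → W
n=24: reaches L-position 21 → W
n=25: only reaches 23(W), 22(W), all W → L
n=26: only reaches 24(W), 23(W), all W → L
n=27: reaches L-position 25 → W
n=28: reaches L-position 26 → W
n=29: reaches L-position 26 → W
n=30: only reaches 28(W), 27(W), all W → L
n=31: only reaches 29(W), 28(W), all W → L
n=32: reaches L-position 30 → W
n=33: reaches L-position 31 → W
n=34: reaches L-position 31 → W
n=35: only reaches 33(W), 32(W), all W → L
n=36: only reaches 34(W), 33(W), all W → L
n=37: reaches L-position 35 → W
n=38: reaches L-position 36 → W
n=39: reaches L-position 36 → W
n=40: only reaches 38(W), 37(W), all W → L
n=41: only reaches 39(W), 38(W), all W → L
n=42: reaches L-position 40 → W
n=43: reaches L-position 41 → W
n=44: reaches L-position 41 → W
n=45: only reaches 43(W), 42(W), all W → L
Reading off the rows marked L gives the requested list; there are 19 such values of n.

0, 1, 5, 6, 10, 11, 15, 16, 20, 21, 25, 26, 30, 31, 35, 36, 40, 41, 45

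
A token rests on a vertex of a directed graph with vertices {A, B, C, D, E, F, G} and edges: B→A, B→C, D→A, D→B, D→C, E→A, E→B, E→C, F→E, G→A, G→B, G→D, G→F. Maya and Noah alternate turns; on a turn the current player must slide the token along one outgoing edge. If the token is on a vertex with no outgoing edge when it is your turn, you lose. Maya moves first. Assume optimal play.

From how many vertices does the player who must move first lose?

Label each position W (a win for the player to move) or L (a loss). A position with no legal move is L; any other position is W exactly when some move reaches an L, and L when every move reaches a W.
Every edge goes from a vertex to one that appears earlier in the order C, A, B, E, F, D, G, so processing vertices in that order labels each vertex after all of its successors.
C: no outgoing edge → L
A: no outgoing edge → L
B: →A(L), so W
E: →A(L), so W
F: →E(W) only, which is W, so L
D: →A(L), so W
G: →F(L), so W
The L vertices are A, C, F; that is 3 in all.

3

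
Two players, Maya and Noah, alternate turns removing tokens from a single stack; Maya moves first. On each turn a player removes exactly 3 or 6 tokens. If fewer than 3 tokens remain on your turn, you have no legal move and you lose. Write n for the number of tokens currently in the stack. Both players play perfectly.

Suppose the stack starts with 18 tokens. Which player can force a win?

Noah wins.

Label each position W (a win for the player to move) or L (a loss). A position with no legal move is L; any other position is W exactly when some move reaches an L, and L when every move reaches a W.
n=0: no move → L
n=1: no move → L
n=2: no move → L
n=3: reaches L-position 0 → W
n=4: reaches L-position 1 → W
n=5: reaches L-position 2 → W
n=6: reaches L-position 0 → W
n=7: reaches L-position 1 → W
n=8: reaches L-position 2 → W
n=9: only reaches 6(W), 3(W), all W → L
n=10: only reaches 7(W), 4(W), all W → L
n=11: only reaches 8(W), 5(W), all W → L
n=12: reaches L-position 9 → W
n=13: reaches L-position 10 → W
n=14: reaches L-position 11 → W
n=15: reaches L-position 9 → W
n=16: reaches L-position 10 → W
n=17: reaches L-position 11 → W
n=18: only reaches 15(W), 12(W), all W → L
The starting position 18 is L: whatever Maya does, the opponent receives a W position.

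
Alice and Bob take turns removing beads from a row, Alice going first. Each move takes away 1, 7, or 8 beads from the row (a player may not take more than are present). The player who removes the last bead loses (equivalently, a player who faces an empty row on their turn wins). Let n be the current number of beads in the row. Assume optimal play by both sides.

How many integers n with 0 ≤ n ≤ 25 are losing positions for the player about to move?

Build the W/L table. Terminal = W. A non-terminal position is W if it has a move to some L; otherwise it is L.
n=0: no move; the opponent has just taken the last bead and therefore loses → W
n=1: the only move is to 0(W), a W ⇒ L
n=2: can move to 1, which is L ⇒ W
n=3: the only move is to 2(W), a W ⇒ L
n=4: can move to 3, which is L ⇒ W
n=5: the only move is to 4(W), a W ⇒ L
n=6: can move to 5, which is L ⇒ W
n=7: moves to 6(W), 0(W); every one is W ⇒ L
n=8: can move to 7, which is L ⇒ W
n=9: can move to 1, which is L ⇒ W
n=10: can move to 3, which is L ⇒ W
n=11: can move to 3, which is L ⇒ W
n=12: can move to 5, which is L ⇒ W
n=13: can move to 5, which is L ⇒ W
n=14: can move to 7, which is L ⇒ W
n=15: can move to 7, which is L ⇒ W
n=16: moves to 15(W), 9(W), 8(W); every one is W ⇒ L
n=17: can move to 16, which is L ⇒ W
n=18: moves to 17(W), 11(W), 10(W); every one is W ⇒ L
n=19: can move to 18, which is L ⇒ W
n=20: moves to 19(W), 13(W), 12(W); every one is W ⇒ L
n=21: can move to 20, which is L ⇒ W
n=22: moves to 21(W), 15(W), 14(W); every one is W ⇒ L
n=23: can move to 22, which is L ⇒ W
n=24: can move to 16, which is L ⇒ W
n=25: can move to 18, which is L ⇒ W
L entries with 0 ≤ n ≤ 25: n = 1, 3, 5, 7, 16, 18, 20, 22; that makes 8.

8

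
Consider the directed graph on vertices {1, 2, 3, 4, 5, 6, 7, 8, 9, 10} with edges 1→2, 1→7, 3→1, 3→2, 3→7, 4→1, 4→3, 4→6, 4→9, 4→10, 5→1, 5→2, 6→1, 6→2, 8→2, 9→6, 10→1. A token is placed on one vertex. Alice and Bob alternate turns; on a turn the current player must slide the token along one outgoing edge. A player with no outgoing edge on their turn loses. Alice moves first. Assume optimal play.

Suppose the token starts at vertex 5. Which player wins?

Alice wins.

Build the W/L table. Terminal = L. A non-terminal position is W if it has a move to some L; otherwise it is L.
Every edge goes from a vertex to one that appears earlier in the order 7, 2, 1, 3, 8, 5, 6, 10, 9, 4, so processing vertices in that order labels each vertex after all of its successors.
7: no outgoing edge → L
2: no outgoing edge → L
1: W (go to 2, an L position)
3: W (go to 2, an L position)
8: W (go to 2, an L position)
5: W (go to 2, an L position)
6: W (go to 2, an L position)
10: L (sole option 1(W) is W)
9: L (sole option 6(W) is W)
4: W (go to 9, an L position)
From 5 Alice can move to 2, reaching an L position.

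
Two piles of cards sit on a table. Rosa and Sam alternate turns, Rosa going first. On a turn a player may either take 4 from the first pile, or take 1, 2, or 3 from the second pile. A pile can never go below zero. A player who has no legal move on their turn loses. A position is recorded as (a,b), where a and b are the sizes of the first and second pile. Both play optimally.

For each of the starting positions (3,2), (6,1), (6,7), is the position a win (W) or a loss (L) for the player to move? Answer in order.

(3,2): W, (6,1): L, (6,7): W

Build the W/L table. Terminal = L. A non-terminal position is W if it has a move to some L; otherwise it is L.
No move ever increases a pile, so every position that can arise here has a ≤ 6 and b ≤ 7; it is enough to label the cells with 0 ≤ a ≤ 6 and 0 ≤ b ≤ 7.
Every move lowers a or b (never raises either), so fill the grid row by row in increasing a, and left to right within a row: each cell's successors are then already labelled.
      b=0  b=1  b=2  b=3  b=4  b=5  b=6  b=7
a=0:    L    W    W    W    L    W    W    W
a=1:    L    W    W    W    L    W    W    W
a=2:    L    W    W    W    L    W    W    W
a=3:    L    W    W    W    L    W    W    W
a=4:    W    L    W    W    W    L    W    W
a=5:    W    L    W    W    W    L    W    W
a=6:    W    L    W    W    W    L    W    W
Cells with no legal move (terminal, hence L): (0,0), (1,0), (2,0), (3,0).
The remaining L cells, each justified by listing all of its moves:
(0,4): →(0,3)(W), (0,2)(W), (0,1)(W) — all W, so L
(1,4): →(1,3)(W), (1,2)(W), (1,1)(W) — all W, so L
(2,4): →(2,3)(W), (2,2)(W), (2,1)(W) — all W, so L
(3,4): →(3,3)(W), (3,2)(W), (3,1)(W) — all W, so L
(4,1): →(0,1)(W), (4,0)(W) — all W, so L
(4,5): →(0,5)(W), (4,4)(W), (4,3)(W), (4,2)(W) — all W, so L
(5,1): →(1,1)(W), (5,0)(W) — all W, so L
(5,5): →(1,5)(W), (5,4)(W), (5,3)(W), (5,2)(W) — all W, so L
(6,1): →(2,1)(W), (6,0)(W) — all W, so L
(6,5): →(2,5)(W), (6,4)(W), (6,3)(W), (6,2)(W) — all W, so L
Every other cell has at least one move into one of the L cells above, so it is W.
(3,2): the move to (3,0) reaches an L cell, so W
(6,1): one of the L cells justified above, so L
(6,7): the move to (6,5) reaches an L cell, so W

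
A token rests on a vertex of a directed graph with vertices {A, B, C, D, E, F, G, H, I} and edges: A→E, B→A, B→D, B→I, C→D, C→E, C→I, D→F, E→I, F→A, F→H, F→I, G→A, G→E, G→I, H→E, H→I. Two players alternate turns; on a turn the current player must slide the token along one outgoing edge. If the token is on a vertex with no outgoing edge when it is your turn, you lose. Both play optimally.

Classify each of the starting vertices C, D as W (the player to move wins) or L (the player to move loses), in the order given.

C: W, D: L

Compute win/loss labels from the base case upward. A position with no move is L. Any other position is W if it can reach an L in one move, else L.
Every edge goes from a vertex to one that appears earlier in the order I, E, H, A, F, D, G, C, B, so processing vertices in that order labels each vertex after all of its successors.
I: no outgoing edge → L
E: reaches L-position I → W
H: reaches L-position I → W
A: only reaches E(W), which is W → L
F: reaches L-position A → W
D: only reaches F(W), which is W → L
G: reaches L-position A → W
C: reaches L-position D → W
B: reaches L-position D → W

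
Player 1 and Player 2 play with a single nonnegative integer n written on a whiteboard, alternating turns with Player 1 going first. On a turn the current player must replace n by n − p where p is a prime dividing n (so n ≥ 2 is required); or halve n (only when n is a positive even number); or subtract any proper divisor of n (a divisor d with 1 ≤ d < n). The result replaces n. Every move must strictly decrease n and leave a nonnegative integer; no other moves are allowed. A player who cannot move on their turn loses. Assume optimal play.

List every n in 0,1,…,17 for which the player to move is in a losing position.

0, 1, 4, 9, 14

Label each position W (a win for the player to move) or L (a loss). A position with no legal move is L; any other position is W exactly when some move reaches an L, and L when every move reaches a W.
n=0: no move → L
n=1: no move → L
n=2: can move to 0, which is L ⇒ W
n=3: can move to 0, which is L ⇒ W
n=4: moves to 2(W), 3(W); every one is W ⇒ L
n=5: can move to 0, which is L ⇒ W
n=6: can move to 4, which is L ⇒ W
n=7: can move to 0, which is L ⇒ W
n=8: can move to 4, which is L ⇒ W
n=9: moves to 6(W), 8(W); every one is W ⇒ L
n=10: can move to 9, which is L ⇒ W
n=11: can move to 0, which is L ⇒ W
n=12: can move to 9, which is L ⇒ W
n=13: can move to 0, which is L ⇒ W
n=14: moves to 7(W), 12(W), 13(W); every one is W ⇒ L
n=15: can move to 14, which is L ⇒ W
n=16: can move to 14, which is L ⇒ W
n=17: can move to 0, which is L ⇒ W
The losing starting values of n are exactly the entries labelled L in this table (5 of them).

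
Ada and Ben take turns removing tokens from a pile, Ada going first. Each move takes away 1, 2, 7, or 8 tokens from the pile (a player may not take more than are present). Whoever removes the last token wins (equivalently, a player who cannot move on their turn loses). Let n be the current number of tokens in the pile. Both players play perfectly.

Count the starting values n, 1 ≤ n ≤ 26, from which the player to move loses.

8

Build the W/L table. Terminal = L. A non-terminal position is W if it has a move to some L; otherwise it is L.
n=0: no move → L
n=1: reaches L-position 0 → W
n=2: reaches L-position 0 → W
n=3: only reaches 2(W), 1(W), all W → L
n=4: reaches L-position 3 → W
n=5: reaches L-position 3 → W
n=6: only reaches 5(W), 4(W), all W → L
n=7: reaches L-position 6 → W
n=8: reaches L-position 6 → W
n=9: only reaches 8(W), 7(W), 2(W), 1(W), all W → L
n=10: reaches L-position 9 → W
n=11: reaches L-position 9 → W
n=12: only reaches 11(W), 10(W), 5(W), 4(W), all W → L
n=13: reaches L-position 12 → W
n=14: reaches L-position 12 → W
n=15: only reaches 14(W), 13(W), 8(W), 7(W), all W → L
n=16: reaches L-position 15 → W
n=17: reaches L-position 15 → W
n=18: only reaches 17(W), 16(W), 11(W), 10(W), all W → L
n=19: reaches L-position 18 → W
n=20: reaches L-position 18 → W
n=21: only reaches 20(W), 19(W), 14(W), 13(W), all W → L
n=22: reaches L-position 21 → W
n=23: reaches L-position 21 → W
n=24: only reaches 23(W), 22(W), 17(W), 16(W), all W → L
n=25: reaches L-position 24 → W
n=26: reaches L-position 24 → W
L entries with 1 ≤ n ≤ 26 (n=0 is outside the asked range and is not counted): n = 3, 6, 9, 12, 15, 18, 21, 24; that makes 8.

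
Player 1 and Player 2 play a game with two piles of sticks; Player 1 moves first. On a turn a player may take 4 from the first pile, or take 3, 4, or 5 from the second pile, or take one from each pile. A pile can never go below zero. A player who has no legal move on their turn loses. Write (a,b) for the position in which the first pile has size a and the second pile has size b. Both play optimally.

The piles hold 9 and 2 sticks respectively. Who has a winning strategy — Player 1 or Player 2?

Use the standard recursion: the mover loses at a terminal position; elsewhere, the mover wins exactly when some move hands the opponent an L position.
No move ever increases a pile, so every position that can arise here has a ≤ 9 and b ≤ 2; it is enough to label the cells with 0 ≤ a ≤ 9 and 0 ≤ b ≤ 2.
Every move lowers a or b (never raises either), so fill the grid row by row in increasing a, and left to right within a row: each cell's successors are then already labelled.
      b=0  b=1  b=2
a=0:    L    L    L
a=1:    L    W    W
a=2:    L    W    L
a=3:    L    W    L
a=4:    W    W    W
a=5:    W    L    L
a=6:    W    L    W
a=7:    W    L    W
a=8:    L    L    W
a=9:    L    W    W
Cells with no legal move (terminal, hence L): (0,0), (0,1), (0,2), (1,0), (2,0), (3,0).
The remaining L cells, each justified by listing all of its moves:
(2,2): →(1,1)(W) only, which is W, so L
(3,2): →(2,1)(W) only, which is W, so L
(5,1): →(1,1)(W), (4,0)(W) — all W, so L
(5,2): →(1,2)(W), (4,1)(W) — all W, so L
(6,1): →(2,1)(W), (5,0)(W) — all W, so L
(7,1): →(3,1)(W), (6,0)(W) — all W, so L
(8,0): →(4,0)(W) only, which is W, so L
(8,1): →(4,1)(W), (7,0)(W) — all W, so L
(9,0): →(5,0)(W) only, which is W, so L
Every other cell has at least one move into one of the L cells above, so it is W.
The starting position (9,2) is W: Player 1 should move to (5,2), handing over an L position.

Player 1 wins.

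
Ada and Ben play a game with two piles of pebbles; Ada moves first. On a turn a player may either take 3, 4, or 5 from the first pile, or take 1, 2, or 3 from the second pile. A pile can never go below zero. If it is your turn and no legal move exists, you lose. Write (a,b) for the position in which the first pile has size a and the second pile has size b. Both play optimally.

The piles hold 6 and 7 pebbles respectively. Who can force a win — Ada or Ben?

Compute win/loss labels from the base case upward. A position with no move is L. Any other position is W if it can reach an L in one move, else L.
No move ever increases a pile, so every position that can arise here has a ≤ 6 and b ≤ 7; it is enough to label the cells with 0 ≤ a ≤ 6 and 0 ≤ b ≤ 7.
Every move lowers a or b (never raises either), so fill the grid row by row in increasing a, and left to right within a row: each cell's successors are then already labelled.
      b=0  b=1  b=2  b=3  b=4  b=5  b=6  b=7
a=0:    L    W    W    W    L    W    W    W
a=1:    L    W    W    W    L    W    W    W
a=2:    L    W    W    W    L    W    W    W
a=3:    W    L    W    W    W    L    W    W
a=4:    W    L    W    W    W    L    W    W
a=5:    W    L    W    W    W    L    W    W
a=6:    W    W    L    W    W    W    L    W
Cells with no legal move (terminal, hence L): (0,0), (1,0), (2,0).
The remaining L cells, each justified by listing all of its moves:
(0,4): only reaches (0,3)(W), (0,2)(W), (0,1)(W), all W → L
(1,4): only reaches (1,3)(W), (1,2)(W), (1,1)(W), all W → L
(2,4): only reaches (2,3)(W), (2,2)(W), (2,1)(W), all W → L
(3,1): only reaches (0,1)(W), (3,0)(W), all W → L
(3,5): only reaches (0,5)(W), (3,4)(W), (3,3)(W), (3,2)(W), all W → L
(4,1): only reaches (1,1)(W), (0,1)(W), (4,0)(W), all W → L
(4,5): only reaches (1,5)(W), (0,5)(W), (4,4)(W), (4,3)(W), (4,2)(W), all W → L
(5,1): only reaches (2,1)(W), (1,1)(W), (0,1)(W), (5,0)(W), all W → L
(5,5): only reaches (2,5)(W), (1,5)(W), (0,5)(W), (5,4)(W), (5,3)(W), (5,2)(W), all W → L
(6,2): only reaches (3,2)(W), (2,2)(W), (1,2)(W), (6,1)(W), (6,0)(W), all W → L
(6,6): only reaches (3,6)(W), (2,6)(W), (1,6)(W), (6,5)(W), (6,4)(W), (6,3)(W), all W → L
Every other cell has at least one move into one of the L cells above, so it is W.
The starting position (6,7) is W: Ada should move to (6,6), handing over an L position.

Ada wins.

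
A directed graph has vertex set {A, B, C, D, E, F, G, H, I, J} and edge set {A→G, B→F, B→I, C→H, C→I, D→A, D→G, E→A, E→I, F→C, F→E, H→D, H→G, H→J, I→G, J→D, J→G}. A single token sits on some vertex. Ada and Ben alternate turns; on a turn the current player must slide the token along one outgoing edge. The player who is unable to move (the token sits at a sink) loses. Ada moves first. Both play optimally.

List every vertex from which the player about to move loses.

B, C, E, G

Classify positions by backward induction: terminal positions (no move available) are L. From any other position, the mover wins iff some move reaches an L.
Every edge goes from a vertex to one that appears earlier in the order G, A, D, J, H, I, E, C, F, B, so processing vertices in that order labels each vertex after all of its successors.
G: no outgoing edge → L
A: →G(L), so W
D: →G(L), so W
J: →G(L), so W
H: →G(L), so W
I: →G(L), so W
E: →I(W), A(W) — all W, so L
C: →I(W), H(W) — all W, so L
F: →C(L), so W
B: →F(W), I(W) — all W, so L
The losing starting vertices are exactly the entries labelled L in this table (4 of them).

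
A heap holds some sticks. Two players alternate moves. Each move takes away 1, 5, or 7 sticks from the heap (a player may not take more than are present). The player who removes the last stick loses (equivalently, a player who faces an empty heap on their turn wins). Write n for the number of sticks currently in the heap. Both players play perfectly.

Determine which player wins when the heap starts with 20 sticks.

The first player wins.

Label each position W (a win for the player to move) or L (a loss). A position with no legal move is W; any other position is W exactly when some move reaches an L, and L when every move reaches a W.
n=0: no move; the opponent has just taken the last stick and therefore loses → W
n=1: the only move is to 0(W), a W ⇒ L
n=2: can move to 1, which is L ⇒ W
n=3: the only move is to 2(W), a W ⇒ L
n=4: can move to 3, which is L ⇒ W
n=5: moves to 4(W), 0(W); every one is W ⇒ L
n=6: can move to 5, which is L ⇒ W
n=7: moves to 6(W), 2(W), 0(W); every one is W ⇒ L
n=8: can move to 7, which is L ⇒ W
n=9: moves to 8(W), 4(W), 2(W); every one is W ⇒ L
n=10: can move to 9, which is L ⇒ W
n=11: moves to 10(W), 6(W), 4(W); every one is W ⇒ L
n=12: can move to 11, which is L ⇒ W
n=13: moves to 12(W), 8(W), 6(W); every one is W ⇒ L
n=14: can move to 13, which is L ⇒ W
n=15: moves to 14(W), 10(W), 8(W); every one is W ⇒ L
n=16: can move to 15, which is L ⇒ W
n=17: moves to 16(W), 12(W), 10(W); every one is W ⇒ L
n=18: can move to 17, which is L ⇒ W
n=19: moves to 18(W), 14(W), 12(W); every one is W ⇒ L
n=20: can move to 19, which is L ⇒ W
The starting position 20 is W: the player to move should remove 1, leaving 19, handing over an L position.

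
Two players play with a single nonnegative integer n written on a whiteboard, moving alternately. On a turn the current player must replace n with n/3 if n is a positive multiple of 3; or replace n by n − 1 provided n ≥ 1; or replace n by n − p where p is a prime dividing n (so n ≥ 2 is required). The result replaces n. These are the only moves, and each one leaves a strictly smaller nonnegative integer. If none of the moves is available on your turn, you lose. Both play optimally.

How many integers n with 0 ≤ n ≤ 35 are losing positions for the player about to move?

10

Compute win/loss labels from the base case upward. A position with no move is L. Any other position is W if it can reach an L in one move, else L.
n=0: no move → L
n=1: can move to 0, which is L ⇒ W
n=2: can move to 0, which is L ⇒ W
n=3: can move to 0, which is L ⇒ W
n=4: moves to 2(W), 3(W); every one is W ⇒ L
n=5: can move to 0, which is L ⇒ W
n=6: can move to 4, which is L ⇒ W
n=7: can move to 0, which is L ⇒ W
n=8: moves to 6(W), 7(W); every one is W ⇒ L
n=9: can move to 8, which is L ⇒ W
n=10: can move to 8, which is L ⇒ W
n=11: can move to 0, which is L ⇒ W
n=12: can move to 4, which is L ⇒ W
n=13: can move to 0, which is L ⇒ W
n=14: moves to 7(W), 12(W), 13(W); every one is W ⇒ L
n=15: can move to 14, which is L ⇒ W
n=16: can move to 14, which is L ⇒ W
n=17: can move to 0, which is L ⇒ W
n=18: moves to 6(W), 15(W), 16(W), 17(W); every one is W ⇒ L
n=19: can move to 0, which is L ⇒ W
n=20: can move to 18, which is L ⇒ W
n=21: can move to 14, which is L ⇒ W
n=22: moves to 11(W), 20(W), 21(W); every one is W ⇒ L
n=23: can move to 0, which is L ⇒ W
n=24: can move to 8, which is L ⇒ W
n=25: moves to 20(W), 24(W); every one is W ⇒ L
n=26: can move to 25, which is L ⇒ W
n=27: moves to 9(W), 24(W), 26(W); every one is W ⇒ L
n=28: can move to 27, which is L ⇒ W
n=29: can move to 0, which is L ⇒ W
n=30: can move to 25, which is L ⇒ W
n=31: can move to 0, which is L ⇒ W
n=32: moves to 30(W), 31(W); every one is W ⇒ L
n=33: can move to 22, which is L ⇒ W
n=34: can move to 32, which is L ⇒ W
n=35: moves to 28(W), 30(W), 34(W); every one is W ⇒ L
L entries with 0 ≤ n ≤ 35: n = 0, 4, 8, 14, 18, 22, 25, 27, 32, 35; that makes 10.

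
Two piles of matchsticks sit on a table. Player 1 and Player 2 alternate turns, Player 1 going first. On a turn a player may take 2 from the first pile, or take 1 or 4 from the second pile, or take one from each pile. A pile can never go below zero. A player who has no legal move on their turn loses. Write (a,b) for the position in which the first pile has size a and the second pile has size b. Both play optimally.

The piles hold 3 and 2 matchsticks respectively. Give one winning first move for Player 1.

Move to (1,2).

Classify positions by backward induction: terminal positions (no move available) are L. From any other position, the mover wins iff some move reaches an L.
No move ever increases a pile, so every position that can arise here has a ≤ 3 and b ≤ 2; it is enough to label the cells with 0 ≤ a ≤ 3 and 0 ≤ b ≤ 2.
Every move lowers a or b (never raises either), so fill the grid row by row in increasing a, and left to right within a row: each cell's successors are then already labelled.
      b=0  b=1  b=2
a=0:    L    W    L
a=1:    L    W    L
a=2:    W    W    W
a=3:    W    L    W
Cells with no legal move (terminal, hence L): (0,0), (1,0).
The remaining L cells, each justified by listing all of its moves:
(0,2): only reaches (0,1)(W), which is W → L
(1,2): only reaches (1,1)(W), (0,1)(W), all W → L
(3,1): only reaches (1,1)(W), (3,0)(W), (2,0)(W), all W → L
Every other cell has at least one move into one of the L cells above, so it is W.
From (3,2), the L positions reachable in one move are: (1,2), (3,1). Any move reaching one of these is winning.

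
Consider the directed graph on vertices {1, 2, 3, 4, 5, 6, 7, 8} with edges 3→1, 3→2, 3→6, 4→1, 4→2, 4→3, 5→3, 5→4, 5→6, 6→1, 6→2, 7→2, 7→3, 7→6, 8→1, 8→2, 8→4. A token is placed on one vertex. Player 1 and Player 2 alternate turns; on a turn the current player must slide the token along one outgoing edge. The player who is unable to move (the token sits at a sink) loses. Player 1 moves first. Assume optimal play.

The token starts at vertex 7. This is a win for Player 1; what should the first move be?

Move to 2.

Build the W/L table. Terminal = L. A non-terminal position is W if it has a move to some L; otherwise it is L.
Every edge goes from a vertex to one that appears earlier in the order 1, 2, 6, 3, 4, 8, 7, 5, so processing vertices in that order labels each vertex after all of its successors.
1: no outgoing edge → L
2: no outgoing edge → L
6: W (go to 2, an L position)
3: W (go to 2, an L position)
4: W (go to 2, an L position)
8: W (go to 2, an L position)
7: W (go to 2, an L position)
5: L (options 4(W), 3(W), 6(W) are all W)
From 7, the L positions reachable in one move are: 2.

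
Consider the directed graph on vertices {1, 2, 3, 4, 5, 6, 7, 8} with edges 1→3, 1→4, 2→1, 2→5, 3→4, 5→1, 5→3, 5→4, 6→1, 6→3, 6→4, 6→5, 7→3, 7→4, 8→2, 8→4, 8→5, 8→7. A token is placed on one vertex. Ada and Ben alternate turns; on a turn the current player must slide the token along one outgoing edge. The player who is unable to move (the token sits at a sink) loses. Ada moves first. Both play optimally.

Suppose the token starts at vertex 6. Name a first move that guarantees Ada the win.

Move to 4.

Label each position W (a win for the player to move) or L (a loss). A position with no legal move is L; any other position is W exactly when some move reaches an L, and L when every move reaches a W.
Every edge goes from a vertex to one that appears earlier in the order 4, 3, 1, 5, 7, 6, 2, 8, so processing vertices in that order labels each vertex after all of its successors.
4: no outgoing edge → L
3: reaches L-position 4 → W
1: reaches L-position 4 → W
5: reaches L-position 4 → W
7: reaches L-position 4 → W
6: reaches L-position 4 → W
2: only reaches 5(W), 1(W), all W → L
8: reaches L-position 2 → W
From 6, the L positions reachable in one move are: 4.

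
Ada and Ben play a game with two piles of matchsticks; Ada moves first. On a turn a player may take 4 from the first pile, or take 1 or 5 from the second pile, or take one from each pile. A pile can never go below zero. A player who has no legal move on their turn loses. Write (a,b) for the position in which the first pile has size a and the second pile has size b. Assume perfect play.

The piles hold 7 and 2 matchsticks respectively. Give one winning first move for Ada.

Move to (3,2).

Label each position W (a win for the player to move) or L (a loss). A position with no legal move is L; any other position is W exactly when some move reaches an L, and L when every move reaches a W.
No move ever increases a pile, so every position that can arise here has a ≤ 7 and b ≤ 2; it is enough to label the cells with 0 ≤ a ≤ 7 and 0 ≤ b ≤ 2.
Every move lowers a or b (never raises either), so fill the grid row by row in increasing a, and left to right within a row: each cell's successors are then already labelled.
      b=0  b=1  b=2
a=0:    L    W    L
a=1:    L    W    L
a=2:    L    W    L
a=3:    L    W    L
a=4:    W    W    W
a=5:    W    L    W
a=6:    W    L    W
a=7:    W    L    W
Cells with no legal move (terminal, hence L): (0,0), (1,0), (2,0), (3,0).
The remaining L cells, each justified by listing all of its moves:
(0,2): L (sole option (0,1)(W) is W)
(1,2): L (options (1,1)(W), (0,1)(W) are all W)
(2,2): L (options (2,1)(W), (1,1)(W) are all W)
(3,2): L (options (3,1)(W), (2,1)(W) are all W)
(5,1): L (options (1,1)(W), (5,0)(W), (4,0)(W) are all W)
(6,1): L (options (2,1)(W), (6,0)(W), (5,0)(W) are all W)
(7,1): L (options (3,1)(W), (7,0)(W), (6,0)(W) are all W)
Every other cell has at least one move into one of the L cells above, so it is W.
From (7,2), the L positions reachable in one move are: (3,2), (7,1), (6,1). Any move reaching one of these is winning.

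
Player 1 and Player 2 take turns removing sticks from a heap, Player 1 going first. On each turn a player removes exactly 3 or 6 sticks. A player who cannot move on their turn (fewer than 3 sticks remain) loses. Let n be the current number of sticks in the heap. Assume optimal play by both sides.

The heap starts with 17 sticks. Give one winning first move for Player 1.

Remove 6, leaving 11.

Classify positions by backward induction: terminal positions (no move available) are L. From any other position, the mover wins iff some move reaches an L.
n=0: no move → L
n=1: no move → L
n=2: no move → L
n=3: W (go to 0, an L position)
n=4: W (go to 1, an L position)
n=5: W (go to 2, an L position)
n=6: W (go to 0, an L position)
n=7: W (go to 1, an L position)
n=8: W (go to 2, an L position)
n=9: L (options 6(W), 3(W) are all W)
n=10: L (options 7(W), 4(W) are all W)
n=11: L (options 8(W), 5(W) are all W)
n=12: W (go to 9, an L position)
n=13: W (go to 10, an L position)
n=14: W (go to 11, an L position)
n=15: W (go to 9, an L position)
n=16: W (go to 10, an L position)
n=17: W (go to 11, an L position)
From 17, the L positions reachable in one move are: 11.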